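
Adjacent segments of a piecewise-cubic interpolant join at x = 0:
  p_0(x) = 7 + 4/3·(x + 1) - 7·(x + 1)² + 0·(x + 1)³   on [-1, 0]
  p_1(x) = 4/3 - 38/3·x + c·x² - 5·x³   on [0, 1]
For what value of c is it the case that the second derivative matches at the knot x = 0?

-7

p_0''(x) = -14 + 0·(x + 1), so p_0''(0) = -14. On the right, p_1''(0) = 2c, so c = -7.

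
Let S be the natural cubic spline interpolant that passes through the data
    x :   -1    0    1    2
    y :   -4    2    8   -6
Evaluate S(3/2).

3

With σ_i denoting the second derivative at x_i, h_i = 1, 1, 1, and Δ_i = (y_(i+1) − y_i)/h_i = 6, 6, -14:
  1·σ_0 + 4·σ_1 + 1·σ_2 = 6(Δ_1 - Δ_0) = 0
  1·σ_1 + 4·σ_2 + 1·σ_3 = 6(Δ_2 - Δ_1) = -120
Natural end conditions: σ_0 = σ_3 = 0.
Forward elimination and back-substitution give σ_0 = 0, σ_1 = 8, σ_2 = -32, σ_3 = 0.
On [1, 2], S(x) = 8 - 10/3·(x - 1) - 16·(x - 1)² + 16/3·(x - 1)³.
With (x - 1) = 1/2: S(3/2) = 3.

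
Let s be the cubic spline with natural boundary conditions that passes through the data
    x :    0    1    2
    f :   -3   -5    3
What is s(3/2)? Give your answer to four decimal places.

Put M_i = s'' at the i-th knot. Here h = (1, 1) and Δ = (-2, 8), so the interior equations h_(i-1)·M_(i-1) + 2(h_(i-1)+h_i)·M_i + h_i·M_(i+1) = 6(Δ_i − Δ_(i-1)) read
  1·M_0 + 4·M_1 + 1·M_2 = 6(Δ_1 - Δ_0) = 60
Natural end conditions: M_0 = M_2 = 0.
Solving the tridiagonal system: M_0 = 0, M_1 = 15, M_2 = 0.
On [1, 2], s(x) = -5 + 3·(x - 1) + 15/2·(x - 1)² - 5/2·(x - 1)³.
With (x - 1) = 1/2: s(3/2) = -31/16.

-1.9375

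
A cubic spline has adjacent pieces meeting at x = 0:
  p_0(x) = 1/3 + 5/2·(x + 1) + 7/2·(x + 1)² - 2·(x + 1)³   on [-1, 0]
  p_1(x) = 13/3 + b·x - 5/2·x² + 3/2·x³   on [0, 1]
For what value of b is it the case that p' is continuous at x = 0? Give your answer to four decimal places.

3.5000

p_0'(x) = 5/2 + 7·(x + 1) - 6·(x + 1)², so p_0'(0) = 7/2. On the right, p_1'(0) = b, so b = 7/2.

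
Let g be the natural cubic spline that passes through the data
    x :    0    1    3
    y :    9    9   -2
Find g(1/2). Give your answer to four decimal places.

9.3438

With σ_i denoting the second derivative at x_i, h_i = 1, 2, and Δ_i = (y_(i+1) − y_i)/h_i = 0, -11/2:
  1·σ_0 + 6·σ_1 + 2·σ_2 = 6(Δ_1 - Δ_0) = -33
Natural end conditions: σ_0 = σ_2 = 0.
Solving the tridiagonal system: σ_0 = 0, σ_1 = -11/2, σ_2 = 0.
On [0, 1], g(x) = 9 + 11/12·x + 0·x² - 11/12·x³.
With x = 1/2: g(1/2) = 299/32.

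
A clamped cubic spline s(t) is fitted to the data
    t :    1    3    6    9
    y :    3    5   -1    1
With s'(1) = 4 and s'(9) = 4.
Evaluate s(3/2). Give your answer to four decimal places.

With σ_i denoting the second derivative at x_i, h_i = 2, 3, 3, and Δ_i = (y_(i+1) − y_i)/h_i = 1, -2, 2/3:
  2·σ_0 + 10·σ_1 + 3·σ_2 = 6(Δ_1 - Δ_0) = -18
  3·σ_1 + 12·σ_2 + 3·σ_3 = 6(Δ_2 - Δ_1) = 16
Clamped end conditions give two more equations: 2h_0·σ_0 + h_0·σ_1 = 6(Δ_0 - s'(1)) = -18 and h_2·σ_2 + 2h_2·σ_3 = 6(s'(9) - Δ_2) = 20.
Hence σ_0 = -73/19, σ_1 = -25/19, σ_2 = 18/19, σ_3 = 163/57.
On [1, 3], s(t) = 3 + 4·(t - 1) - 73/38·(t - 1)² + 4/19·(t - 1)³.
With (t - 1) = 1/2: s(3/2) = 691/152.

4.5461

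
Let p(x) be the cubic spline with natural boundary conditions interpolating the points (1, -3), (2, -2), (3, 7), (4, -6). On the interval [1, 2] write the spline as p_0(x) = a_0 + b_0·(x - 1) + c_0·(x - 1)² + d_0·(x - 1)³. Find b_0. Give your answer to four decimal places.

Let M_i = p''(x_i). Step sizes h_i = 1, 1, 1; slopes of the chords Δ_i = (y_(i+1) - y_i)/h_i = 1, 9, -13.
  1·M_0 + 4·M_1 + 1·M_2 = 6(Δ_1 - Δ_0) = 48
  1·M_1 + 4·M_2 + 1·M_3 = 6(Δ_2 - Δ_1) = -132
Natural end conditions: M_0 = M_3 = 0.
Hence M_0 = 0, M_1 = 108/5, M_2 = -192/5, M_3 = 0.
On [1, 2], with p_0(x) = a_0 + b_0·(x - 1) + c_0·(x - 1)² + d_0·(x - 1)³: c_0 = M_0/2 = 0, d_0 = (M_1 - M_0)/(6h_0) = 18/5, b_0 = Δ_0 - h_0(2M_0 + M_1)/6 = -13/5.

-2.6000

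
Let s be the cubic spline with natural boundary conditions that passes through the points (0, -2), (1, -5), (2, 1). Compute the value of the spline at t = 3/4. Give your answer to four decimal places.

Write M_i for s''(x_i). With h_i = 1, 1 and divided differences Δ_i = -3, 6, the continuity of s' gives the tridiagonal system
  1·M_0 + 4·M_1 + 1·M_2 = 6(Δ_1 - Δ_0) = 54
Natural end conditions: M_0 = M_2 = 0.
Hence M_0 = 0, M_1 = 27/2, M_2 = 0.
On [0, 1], s(t) = -2 - 21/4·t + 0·t² + 9/4·t³.
With t = 3/4: s(3/4) = -1277/256.

-4.9883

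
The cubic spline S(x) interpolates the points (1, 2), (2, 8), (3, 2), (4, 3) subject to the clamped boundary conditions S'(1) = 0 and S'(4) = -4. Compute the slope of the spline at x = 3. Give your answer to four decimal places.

-2.9333

Put m_i = S'' at the i-th knot. Here h = (1, 1, 1) and Δ = (6, -6, 1), so the interior equations h_(i-1)·m_(i-1) + 2(h_(i-1)+h_i)·m_i + h_i·m_(i+1) = 6(Δ_i − Δ_(i-1)) read
  1·m_0 + 4·m_1 + 1·m_2 = 6(Δ_1 - Δ_0) = -72
  1·m_1 + 4·m_2 + 1·m_3 = 6(Δ_2 - Δ_1) = 42
Clamped end conditions give two more equations: 2h_0·m_0 + h_0·m_1 = 6(Δ_0 - S'(1)) = 36 and h_2·m_2 + 2h_2·m_3 = 6(S'(4) - Δ_2) = -30.
Solving the tridiagonal system: m_0 = 518/15, m_1 = -496/15, m_2 = 386/15, m_3 = -418/15.
On [3, 4], S'(x) = b_2 + 2c_2·(x - 3) + 3d_2·(x - 3)² with b_2 = Δ_2 - h_2(2m_2 + m_3)/6 = -44/15, c_2 = m_2/2 = 193/15, d_2 = (m_3 - m_2)/(6h_2) = -134/15. So S'(3) = -44/15.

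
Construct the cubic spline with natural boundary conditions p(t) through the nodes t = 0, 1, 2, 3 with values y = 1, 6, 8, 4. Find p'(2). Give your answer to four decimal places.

Put σ_i = p'' at the i-th knot. Here h = (1, 1, 1) and Δ = (5, 2, -4), so the interior equations h_(i-1)·σ_(i-1) + 2(h_(i-1)+h_i)·σ_i + h_i·σ_(i+1) = 6(Δ_i − Δ_(i-1)) read
  1·σ_0 + 4·σ_1 + 1·σ_2 = 6(Δ_1 - Δ_0) = -18
  1·σ_1 + 4·σ_2 + 1·σ_3 = 6(Δ_2 - Δ_1) = -36
Natural end conditions: σ_0 = σ_3 = 0.
Solving the tridiagonal system: σ_0 = 0, σ_1 = -12/5, σ_2 = -42/5, σ_3 = 0.
On [2, 3], p'(t) = b_2 + 2c_2·(t - 2) + 3d_2·(t - 2)² with b_2 = Δ_2 - h_2(2σ_2 + σ_3)/6 = -6/5, c_2 = σ_2/2 = -21/5, d_2 = (σ_3 - σ_2)/(6h_2) = 7/5. So p'(2) = -6/5.

-1.2000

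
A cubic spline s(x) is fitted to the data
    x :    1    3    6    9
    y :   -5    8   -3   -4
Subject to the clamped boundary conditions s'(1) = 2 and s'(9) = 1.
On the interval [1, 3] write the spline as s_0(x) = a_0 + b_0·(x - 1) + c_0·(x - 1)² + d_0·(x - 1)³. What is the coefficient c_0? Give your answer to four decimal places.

With M_i denoting the second derivative at x_i, h_i = 2, 3, 3, and Δ_i = (y_(i+1) − y_i)/h_i = 13/2, -11/3, -1/3:
  2·M_0 + 10·M_1 + 3·M_2 = 6(Δ_1 - Δ_0) = -61
  3·M_1 + 12·M_2 + 3·M_3 = 6(Δ_2 - Δ_1) = 20
Clamped end conditions give two more equations: 2h_0·M_0 + h_0·M_1 = 6(Δ_0 - s'(1)) = 27 and h_2·M_2 + 2h_2·M_3 = 6(s'(9) - Δ_2) = 8.
Hence M_0 = 441/38, M_1 = -369/38, M_2 = 245/57, M_3 = -31/38.
On [1, 3], with s_0(x) = a_0 + b_0·(x - 1) + c_0·(x - 1)² + d_0·(x - 1)³: c_0 = M_0/2 = 441/76, d_0 = (M_1 - M_0)/(6h_0) = -135/76, b_0 = Δ_0 - h_0(2M_0 + M_1)/6 = 2.

5.8026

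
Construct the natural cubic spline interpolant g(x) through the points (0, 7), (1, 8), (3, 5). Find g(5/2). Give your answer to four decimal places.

Write σ_i for g''(x_i). With h_i = 1, 2 and divided differences Δ_i = 1, -3/2, the continuity of g' gives the tridiagonal system
  1·σ_0 + 6·σ_1 + 2·σ_2 = 6(Δ_1 - Δ_0) = -15
Natural end conditions: σ_0 = σ_2 = 0.
Solving the tridiagonal system: σ_0 = 0, σ_1 = -5/2, σ_2 = 0.
On [1, 3], g(x) = 8 + 1/6·(x - 1) - 5/4·(x - 1)² + 5/24·(x - 1)³.
With (x - 1) = 3/2: g(5/2) = 393/64.

6.1406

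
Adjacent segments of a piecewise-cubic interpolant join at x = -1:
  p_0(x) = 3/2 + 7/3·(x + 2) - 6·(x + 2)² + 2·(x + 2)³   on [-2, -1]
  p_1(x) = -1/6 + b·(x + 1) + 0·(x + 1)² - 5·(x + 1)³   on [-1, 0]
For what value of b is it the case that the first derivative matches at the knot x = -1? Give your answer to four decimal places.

-3.6667

p_0'(x) = 7/3 - 12·(x + 2) + 6·(x + 2)², so p_0'(-1) = -11/3. On the right, p_1'(-1) = b, so b = -11/3.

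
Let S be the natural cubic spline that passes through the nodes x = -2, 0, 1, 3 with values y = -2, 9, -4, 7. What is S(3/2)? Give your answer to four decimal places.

-6.1063

Write m_i for S''(x_i). With h_i = 2, 1, 2 and divided differences Δ_i = 11/2, -13, 11/2, the continuity of S' gives the tridiagonal system
  2·m_0 + 6·m_1 + 1·m_2 = 6(Δ_1 - Δ_0) = -111
  1·m_1 + 6·m_2 + 2·m_3 = 6(Δ_2 - Δ_1) = 111
Natural end conditions: m_0 = m_3 = 0.
Forward elimination and back-substitution give m_0 = 0, m_1 = -111/5, m_2 = 111/5, m_3 = 0.
On [1, 3], S(x) = -4 - 93/10·(x - 1) + 111/10·(x - 1)² - 37/20·(x - 1)³.
With (x - 1) = 1/2: S(3/2) = -977/160.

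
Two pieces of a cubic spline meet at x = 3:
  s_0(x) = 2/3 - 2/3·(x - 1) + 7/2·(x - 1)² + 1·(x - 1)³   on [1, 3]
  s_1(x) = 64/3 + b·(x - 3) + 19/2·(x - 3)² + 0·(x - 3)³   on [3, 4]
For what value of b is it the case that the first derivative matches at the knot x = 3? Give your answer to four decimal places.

s_0'(x) = -2/3 + 7·(x - 1) + 3·(x - 1)², so s_0'(3) = 76/3. On the right, s_1'(3) = b, so b = 76/3.

25.3333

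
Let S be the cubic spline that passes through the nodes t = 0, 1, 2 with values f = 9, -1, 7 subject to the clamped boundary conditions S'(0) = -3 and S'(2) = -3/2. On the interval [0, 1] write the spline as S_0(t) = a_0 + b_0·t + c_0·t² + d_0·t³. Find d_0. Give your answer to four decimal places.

With σ_i denoting the second derivative at x_i, h_i = 1, 1, and Δ_i = (y_(i+1) − y_i)/h_i = -10, 8:
  1·σ_0 + 4·σ_1 + 1·σ_2 = 6(Δ_1 - Δ_0) = 108
Clamped end conditions give two more equations: 2h_0·σ_0 + h_0·σ_1 = 6(Δ_0 - S'(0)) = -42 and h_1·σ_1 + 2h_1·σ_2 = 6(S'(2) - Δ_1) = -57.
Hence σ_0 = -189/4, σ_1 = 105/2, σ_2 = -219/4.
On [0, 1], with S_0(t) = a_0 + b_0·t + c_0·t² + d_0·t³: c_0 = σ_0/2 = -189/8, d_0 = (σ_1 - σ_0)/(6h_0) = 133/8, b_0 = Δ_0 - h_0(2σ_0 + σ_1)/6 = -3.

16.6250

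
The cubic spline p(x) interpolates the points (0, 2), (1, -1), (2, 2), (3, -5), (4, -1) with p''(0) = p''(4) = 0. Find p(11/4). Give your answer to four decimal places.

-3.5321

Let M_i = p''(x_i). Step sizes h_i = 1, 1, 1, 1; slopes of the chords Δ_i = (y_(i+1) - y_i)/h_i = -3, 3, -7, 4.
  1·M_0 + 4·M_1 + 1·M_2 = 6(Δ_1 - Δ_0) = 36
  1·M_1 + 4·M_2 + 1·M_3 = 6(Δ_2 - Δ_1) = -60
  1·M_2 + 4·M_3 + 1·M_4 = 6(Δ_3 - Δ_2) = 66
Natural end conditions: M_0 = M_4 = 0.
Forward elimination and back-substitution give M_0 = 0, M_1 = 423/28, M_2 = -171/7, M_3 = 633/28, M_4 = 0.
On [2, 3], p(x) = 2 - 21/8·(x - 2) - 171/14·(x - 2)² + 439/56·(x - 2)³.
With (x - 2) = 3/4: p(11/4) = -12659/3584.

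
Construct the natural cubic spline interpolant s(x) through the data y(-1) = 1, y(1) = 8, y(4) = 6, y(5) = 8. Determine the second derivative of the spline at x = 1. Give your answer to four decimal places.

-3.4930

Put m_i = s'' at the i-th knot. Here h = (2, 3, 1) and Δ = (7/2, -2/3, 2), so the interior equations h_(i-1)·m_(i-1) + 2(h_(i-1)+h_i)·m_i + h_i·m_(i+1) = 6(Δ_i − Δ_(i-1)) read
  2·m_0 + 10·m_1 + 3·m_2 = 6(Δ_1 - Δ_0) = -25
  3·m_1 + 8·m_2 + 1·m_3 = 6(Δ_2 - Δ_1) = 16
Natural end conditions: m_0 = m_3 = 0.
Forward elimination and back-substitution give m_0 = 0, m_1 = -248/71, m_2 = 235/71, m_3 = 0.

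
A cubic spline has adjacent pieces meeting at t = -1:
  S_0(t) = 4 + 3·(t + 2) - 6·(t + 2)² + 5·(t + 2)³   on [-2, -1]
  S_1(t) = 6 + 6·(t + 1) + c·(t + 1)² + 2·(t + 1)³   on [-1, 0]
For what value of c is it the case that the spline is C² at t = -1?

9

S_0''(t) = -12 + 30·(t + 2), so S_0''(-1) = 18. On the right, S_1''(-1) = 2c, so c = 9.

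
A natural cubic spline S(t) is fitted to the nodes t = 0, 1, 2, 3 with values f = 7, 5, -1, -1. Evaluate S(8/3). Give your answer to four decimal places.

-1.5531

Let m_i = S''(x_i). Step sizes h_i = 1, 1, 1; slopes of the chords Δ_i = (y_(i+1) - y_i)/h_i = -2, -6, 0.
  1·m_0 + 4·m_1 + 1·m_2 = 6(Δ_1 - Δ_0) = -24
  1·m_1 + 4·m_2 + 1·m_3 = 6(Δ_2 - Δ_1) = 36
Natural end conditions: m_0 = m_3 = 0.
Solving the tridiagonal system: m_0 = 0, m_1 = -44/5, m_2 = 56/5, m_3 = 0.
On [2, 3], S(t) = -1 - 56/15·(t - 2) + 28/5·(t - 2)² - 28/15·(t - 2)³.
With (t - 2) = 2/3: S(8/3) = -629/405.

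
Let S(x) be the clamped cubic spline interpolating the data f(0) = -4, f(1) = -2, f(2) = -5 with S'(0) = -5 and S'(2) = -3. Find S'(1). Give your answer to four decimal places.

1.2500

Put m_i = S'' at the i-th knot. Here h = (1, 1) and Δ = (2, -3), so the interior equations h_(i-1)·m_(i-1) + 2(h_(i-1)+h_i)·m_i + h_i·m_(i+1) = 6(Δ_i − Δ_(i-1)) read
  1·m_0 + 4·m_1 + 1·m_2 = 6(Δ_1 - Δ_0) = -30
Clamped end conditions give two more equations: 2h_0·m_0 + h_0·m_1 = 6(Δ_0 - S'(0)) = 42 and h_1·m_1 + 2h_1·m_2 = 6(S'(2) - Δ_1) = 0.
Solving the tridiagonal system: m_0 = 59/2, m_1 = -17, m_2 = 17/2.
On [1, 2], S'(x) = b_1 + 2c_1·(x - 1) + 3d_1·(x - 1)² with b_1 = Δ_1 - h_1(2m_1 + m_2)/6 = 5/4, c_1 = m_1/2 = -17/2, d_1 = (m_2 - m_1)/(6h_1) = 17/4. So S'(1) = 5/4.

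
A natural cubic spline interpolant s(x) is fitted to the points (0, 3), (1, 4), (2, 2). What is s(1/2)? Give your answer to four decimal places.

3.7813

Write m_i for s''(x_i). With h_i = 1, 1 and divided differences Δ_i = 1, -2, the continuity of s' gives the tridiagonal system
  1·m_0 + 4·m_1 + 1·m_2 = 6(Δ_1 - Δ_0) = -18
Natural end conditions: m_0 = m_2 = 0.
Forward elimination and back-substitution give m_0 = 0, m_1 = -9/2, m_2 = 0.
On [0, 1], s(x) = 3 + 7/4·x + 0·x² - 3/4·x³.
With x = 1/2: s(1/2) = 121/32.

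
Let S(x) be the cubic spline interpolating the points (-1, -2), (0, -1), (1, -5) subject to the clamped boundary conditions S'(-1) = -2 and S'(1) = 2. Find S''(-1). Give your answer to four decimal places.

Put M_i = S'' at the i-th knot. Here h = (1, 1) and Δ = (1, -4), so the interior equations h_(i-1)·M_(i-1) + 2(h_(i-1)+h_i)·M_i + h_i·M_(i+1) = 6(Δ_i − Δ_(i-1)) read
  1·M_0 + 4·M_1 + 1·M_2 = 6(Δ_1 - Δ_0) = -30
Clamped end conditions give two more equations: 2h_0·M_0 + h_0·M_1 = 6(Δ_0 - S'(-1)) = 18 and h_1·M_1 + 2h_1·M_2 = 6(S'(1) - Δ_1) = 36.
Solving the tridiagonal system: M_0 = 37/2, M_1 = -19, M_2 = 55/2.

18.5000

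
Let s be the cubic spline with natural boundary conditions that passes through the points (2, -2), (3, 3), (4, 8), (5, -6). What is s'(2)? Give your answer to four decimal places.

3.7333

Put M_i = s'' at the i-th knot. Here h = (1, 1, 1) and Δ = (5, 5, -14), so the interior equations h_(i-1)·M_(i-1) + 2(h_(i-1)+h_i)·M_i + h_i·M_(i+1) = 6(Δ_i − Δ_(i-1)) read
  1·M_0 + 4·M_1 + 1·M_2 = 6(Δ_1 - Δ_0) = 0
  1·M_1 + 4·M_2 + 1·M_3 = 6(Δ_2 - Δ_1) = -114
Natural end conditions: M_0 = M_3 = 0.
Solving: M_0 = 0, M_1 = 38/5, M_2 = -152/5, M_3 = 0.
On [2, 3], s'(x) = b_0 + 2c_0·(x - 2) + 3d_0·(x - 2)² with b_0 = Δ_0 - h_0(2M_0 + M_1)/6 = 56/15, c_0 = M_0/2 = 0, d_0 = (M_1 - M_0)/(6h_0) = 19/15. So s'(2) = 56/15.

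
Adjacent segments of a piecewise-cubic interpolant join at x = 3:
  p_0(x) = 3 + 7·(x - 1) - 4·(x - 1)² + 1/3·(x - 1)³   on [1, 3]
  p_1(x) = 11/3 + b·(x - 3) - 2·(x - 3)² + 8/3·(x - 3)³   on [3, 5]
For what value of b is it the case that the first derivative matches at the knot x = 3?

-5

p_0'(x) = 7 - 8·(x - 1) + 1·(x - 1)², so p_0'(3) = -5. On the right, p_1'(3) = b, so b = -5.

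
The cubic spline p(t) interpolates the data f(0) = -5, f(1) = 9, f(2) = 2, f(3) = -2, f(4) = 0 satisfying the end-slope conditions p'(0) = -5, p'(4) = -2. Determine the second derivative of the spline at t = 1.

With M_i denoting the second derivative at x_i, h_i = 1, 1, 1, 1, and Δ_i = (y_(i+1) − y_i)/h_i = 14, -7, -4, 2:
  1·M_0 + 4·M_1 + 1·M_2 = 6(Δ_1 - Δ_0) = -126
  1·M_1 + 4·M_2 + 1·M_3 = 6(Δ_2 - Δ_1) = 18
  1·M_2 + 4·M_3 + 1·M_4 = 6(Δ_3 - Δ_2) = 36
Clamped end conditions give two more equations: 2h_0·M_0 + h_0·M_1 = 6(Δ_0 - p'(0)) = 114 and h_3·M_3 + 2h_3·M_4 = 6(p'(4) - Δ_3) = -24.
Forward elimination and back-substitution give M_0 = 171/2, M_1 = -57, M_2 = 33/2, M_3 = 9, M_4 = -33/2.

-57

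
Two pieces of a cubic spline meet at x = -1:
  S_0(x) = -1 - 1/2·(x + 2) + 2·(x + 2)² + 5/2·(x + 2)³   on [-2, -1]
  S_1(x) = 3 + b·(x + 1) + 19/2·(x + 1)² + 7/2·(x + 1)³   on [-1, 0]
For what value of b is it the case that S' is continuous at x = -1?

S_0'(x) = -1/2 + 4·(x + 2) + 15/2·(x + 2)², so S_0'(-1) = 11. On the right, S_1'(-1) = b, so b = 11.

11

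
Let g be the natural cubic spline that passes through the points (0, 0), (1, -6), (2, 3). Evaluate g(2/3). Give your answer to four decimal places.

-5.3889

With M_i denoting the second derivative at x_i, h_i = 1, 1, and Δ_i = (y_(i+1) − y_i)/h_i = -6, 9:
  1·M_0 + 4·M_1 + 1·M_2 = 6(Δ_1 - Δ_0) = 90
Natural end conditions: M_0 = M_2 = 0.
Forward elimination and back-substitution give M_0 = 0, M_1 = 45/2, M_2 = 0.
On [0, 1], g(x) = 0 - 39/4·x + 0·x² + 15/4·x³.
With x = 2/3: g(2/3) = -97/18.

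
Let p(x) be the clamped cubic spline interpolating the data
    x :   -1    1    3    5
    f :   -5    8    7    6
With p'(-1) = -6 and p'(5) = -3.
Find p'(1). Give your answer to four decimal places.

6.4000

Let M_i = p''(x_i). Step sizes h_i = 2, 2, 2; slopes of the chords Δ_i = (y_(i+1) - y_i)/h_i = 13/2, -1/2, -1/2.
  2·M_0 + 8·M_1 + 2·M_2 = 6(Δ_1 - Δ_0) = -42
  2·M_1 + 8·M_2 + 2·M_3 = 6(Δ_2 - Δ_1) = 0
Clamped end conditions give two more equations: 2h_0·M_0 + h_0·M_1 = 6(Δ_0 - p'(-1)) = 75 and h_2·M_2 + 2h_2·M_3 = 6(p'(5) - Δ_2) = -15.
Solving: M_0 = 251/10, M_1 = -127/10, M_2 = 47/10, M_3 = -61/10.
On [1, 3], p'(x) = b_1 + 2c_1·(x - 1) + 3d_1·(x - 1)² with b_1 = Δ_1 - h_1(2M_1 + M_2)/6 = 32/5, c_1 = M_1/2 = -127/20, d_1 = (M_2 - M_1)/(6h_1) = 29/20. So p'(1) = 32/5.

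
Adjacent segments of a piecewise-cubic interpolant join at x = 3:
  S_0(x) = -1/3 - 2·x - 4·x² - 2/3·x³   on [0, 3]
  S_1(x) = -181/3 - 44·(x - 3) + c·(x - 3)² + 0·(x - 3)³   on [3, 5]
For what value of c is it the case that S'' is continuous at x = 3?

S_0''(x) = -8 - 4·x, so S_0''(3) = -20. On the right, S_1''(3) = 2c, so c = -10.

-10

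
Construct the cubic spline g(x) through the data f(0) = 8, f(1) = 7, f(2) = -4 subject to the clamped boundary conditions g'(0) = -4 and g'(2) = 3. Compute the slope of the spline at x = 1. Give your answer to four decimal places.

-8.7500

Let M_i = g''(x_i). Step sizes h_i = 1, 1; slopes of the chords Δ_i = (y_(i+1) - y_i)/h_i = -1, -11.
  1·M_0 + 4·M_1 + 1·M_2 = 6(Δ_1 - Δ_0) = -60
Clamped end conditions give two more equations: 2h_0·M_0 + h_0·M_1 = 6(Δ_0 - g'(0)) = 18 and h_1·M_1 + 2h_1·M_2 = 6(g'(2) - Δ_1) = 84.
Forward elimination and back-substitution give M_0 = 55/2, M_1 = -37, M_2 = 121/2.
On [1, 2], g'(x) = b_1 + 2c_1·(x - 1) + 3d_1·(x - 1)² with b_1 = Δ_1 - h_1(2M_1 + M_2)/6 = -35/4, c_1 = M_1/2 = -37/2, d_1 = (M_2 - M_1)/(6h_1) = 65/4. So g'(1) = -35/4.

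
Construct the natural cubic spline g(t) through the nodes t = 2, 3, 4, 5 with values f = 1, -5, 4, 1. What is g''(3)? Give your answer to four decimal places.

28.8000

Write m_i for g''(x_i). With h_i = 1, 1, 1 and divided differences Δ_i = -6, 9, -3, the continuity of g' gives the tridiagonal system
  1·m_0 + 4·m_1 + 1·m_2 = 6(Δ_1 - Δ_0) = 90
  1·m_1 + 4·m_2 + 1·m_3 = 6(Δ_2 - Δ_1) = -72
Natural end conditions: m_0 = m_3 = 0.
Hence m_0 = 0, m_1 = 144/5, m_2 = -126/5, m_3 = 0.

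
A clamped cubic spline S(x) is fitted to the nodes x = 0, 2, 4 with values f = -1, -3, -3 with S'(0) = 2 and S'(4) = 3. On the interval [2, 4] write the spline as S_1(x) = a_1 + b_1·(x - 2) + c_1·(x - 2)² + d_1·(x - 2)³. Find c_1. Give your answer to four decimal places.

Write σ_i for S''(x_i). With h_i = 2, 2 and divided differences Δ_i = -1, 0, the continuity of S' gives the tridiagonal system
  2·σ_0 + 8·σ_1 + 2·σ_2 = 6(Δ_1 - Δ_0) = 6
Clamped end conditions give two more equations: 2h_0·σ_0 + h_0·σ_1 = 6(Δ_0 - S'(0)) = -18 and h_1·σ_1 + 2h_1·σ_2 = 6(S'(4) - Δ_1) = 18.
Solving the tridiagonal system: σ_0 = -5, σ_1 = 1, σ_2 = 4.
On [2, 4], with S_1(x) = a_1 + b_1·(x - 2) + c_1·(x - 2)² + d_1·(x - 2)³: c_1 = σ_1/2 = 1/2, d_1 = (σ_2 - σ_1)/(6h_1) = 1/4, b_1 = Δ_1 - h_1(2σ_1 + σ_2)/6 = -2.

0.5000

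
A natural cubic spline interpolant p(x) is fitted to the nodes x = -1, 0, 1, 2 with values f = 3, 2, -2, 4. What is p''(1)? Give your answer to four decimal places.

17.2000

With σ_i denoting the second derivative at x_i, h_i = 1, 1, 1, and Δ_i = (y_(i+1) − y_i)/h_i = -1, -4, 6:
  1·σ_0 + 4·σ_1 + 1·σ_2 = 6(Δ_1 - Δ_0) = -18
  1·σ_1 + 4·σ_2 + 1·σ_3 = 6(Δ_2 - Δ_1) = 60
Natural end conditions: σ_0 = σ_3 = 0.
Hence σ_0 = 0, σ_1 = -44/5, σ_2 = 86/5, σ_3 = 0.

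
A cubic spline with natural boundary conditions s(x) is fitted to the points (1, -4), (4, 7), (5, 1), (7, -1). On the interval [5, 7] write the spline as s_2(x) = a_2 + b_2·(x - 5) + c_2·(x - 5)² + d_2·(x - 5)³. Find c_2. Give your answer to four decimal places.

3.1702

Let M_i = s''(x_i). Step sizes h_i = 3, 1, 2; slopes of the chords Δ_i = (y_(i+1) - y_i)/h_i = 11/3, -6, -1.
  3·M_0 + 8·M_1 + 1·M_2 = 6(Δ_1 - Δ_0) = -58
  1·M_1 + 6·M_2 + 2·M_3 = 6(Δ_2 - Δ_1) = 30
Natural end conditions: M_0 = M_3 = 0.
Hence M_0 = 0, M_1 = -378/47, M_2 = 298/47, M_3 = 0.
On [5, 7], with s_2(x) = a_2 + b_2·(x - 5) + c_2·(x - 5)² + d_2·(x - 5)³: c_2 = M_2/2 = 149/47, d_2 = (M_3 - M_2)/(6h_2) = -149/282, b_2 = Δ_2 - h_2(2M_2 + M_3)/6 = -737/141.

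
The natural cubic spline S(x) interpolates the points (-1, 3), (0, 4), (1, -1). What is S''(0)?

-9

Put M_i = S'' at the i-th knot. Here h = (1, 1) and Δ = (1, -5), so the interior equations h_(i-1)·M_(i-1) + 2(h_(i-1)+h_i)·M_i + h_i·M_(i+1) = 6(Δ_i − Δ_(i-1)) read
  1·M_0 + 4·M_1 + 1·M_2 = 6(Δ_1 - Δ_0) = -36
Natural end conditions: M_0 = M_2 = 0.
Solving the tridiagonal system: M_0 = 0, M_1 = -9, M_2 = 0.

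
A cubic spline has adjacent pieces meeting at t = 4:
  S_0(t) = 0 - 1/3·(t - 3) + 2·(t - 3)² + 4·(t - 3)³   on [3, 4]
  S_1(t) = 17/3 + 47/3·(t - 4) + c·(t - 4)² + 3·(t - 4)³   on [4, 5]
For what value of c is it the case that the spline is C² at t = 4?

14

S_0''(t) = 4 + 24·(t - 3), so S_0''(4) = 28. On the right, S_1''(4) = 2c, so c = 14.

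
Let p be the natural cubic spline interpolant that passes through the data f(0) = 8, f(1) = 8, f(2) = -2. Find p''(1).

-15

With M_i denoting the second derivative at x_i, h_i = 1, 1, and Δ_i = (y_(i+1) − y_i)/h_i = 0, -10:
  1·M_0 + 4·M_1 + 1·M_2 = 6(Δ_1 - Δ_0) = -60
Natural end conditions: M_0 = M_2 = 0.
Solving the tridiagonal system: M_0 = 0, M_1 = -15, M_2 = 0.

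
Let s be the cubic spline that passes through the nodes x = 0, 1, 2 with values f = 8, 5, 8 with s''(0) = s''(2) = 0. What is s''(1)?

9

With M_i denoting the second derivative at x_i, h_i = 1, 1, and Δ_i = (y_(i+1) − y_i)/h_i = -3, 3:
  1·M_0 + 4·M_1 + 1·M_2 = 6(Δ_1 - Δ_0) = 36
Natural end conditions: M_0 = M_2 = 0.
Hence M_0 = 0, M_1 = 9, M_2 = 0.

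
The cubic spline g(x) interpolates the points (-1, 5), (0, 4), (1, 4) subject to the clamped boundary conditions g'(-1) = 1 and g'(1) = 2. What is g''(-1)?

-7

Put M_i = g'' at the i-th knot. Here h = (1, 1) and Δ = (-1, 0), so the interior equations h_(i-1)·M_(i-1) + 2(h_(i-1)+h_i)·M_i + h_i·M_(i+1) = 6(Δ_i − Δ_(i-1)) read
  1·M_0 + 4·M_1 + 1·M_2 = 6(Δ_1 - Δ_0) = 6
Clamped end conditions give two more equations: 2h_0·M_0 + h_0·M_1 = 6(Δ_0 - g'(-1)) = -12 and h_1·M_1 + 2h_1·M_2 = 6(g'(1) - Δ_1) = 12.
Forward elimination and back-substitution give M_0 = -7, M_1 = 2, M_2 = 5.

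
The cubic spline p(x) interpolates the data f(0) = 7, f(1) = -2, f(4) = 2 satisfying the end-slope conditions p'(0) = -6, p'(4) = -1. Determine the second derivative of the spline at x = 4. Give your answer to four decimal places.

Write M_i for p''(x_i). With h_i = 1, 3 and divided differences Δ_i = -9, 4/3, the continuity of p' gives the tridiagonal system
  1·M_0 + 8·M_1 + 3·M_2 = 6(Δ_1 - Δ_0) = 62
Clamped end conditions give two more equations: 2h_0·M_0 + h_0·M_1 = 6(Δ_0 - p'(0)) = -18 and h_1·M_1 + 2h_1·M_2 = 6(p'(4) - Δ_1) = -14.
Solving: M_0 = -31/2, M_1 = 13, M_2 = -53/6.

-8.8333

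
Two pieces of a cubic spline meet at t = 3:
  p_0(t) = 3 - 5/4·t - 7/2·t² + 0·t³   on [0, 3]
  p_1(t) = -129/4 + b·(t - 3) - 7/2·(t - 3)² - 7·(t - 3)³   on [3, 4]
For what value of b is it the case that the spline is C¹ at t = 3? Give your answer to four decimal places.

-22.2500

p_0'(t) = -5/4 - 7·t + 0·t², so p_0'(3) = -89/4. On the right, p_1'(3) = b, so b = -89/4.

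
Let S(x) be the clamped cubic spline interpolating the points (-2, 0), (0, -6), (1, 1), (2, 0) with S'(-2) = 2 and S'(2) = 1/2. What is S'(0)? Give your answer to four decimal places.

4.0455

Put σ_i = S'' at the i-th knot. Here h = (2, 1, 1) and Δ = (-3, 7, -1), so the interior equations h_(i-1)·σ_(i-1) + 2(h_(i-1)+h_i)·σ_i + h_i·σ_(i+1) = 6(Δ_i − Δ_(i-1)) read
  2·σ_0 + 6·σ_1 + 1·σ_2 = 6(Δ_1 - Δ_0) = 60
  1·σ_1 + 4·σ_2 + 1·σ_3 = 6(Δ_2 - Δ_1) = -48
Clamped end conditions give two more equations: 2h_0·σ_0 + h_0·σ_1 = 6(Δ_0 - S'(-2)) = -30 and h_2·σ_2 + 2h_2·σ_3 = 6(S'(2) - Δ_2) = 9.
Solving the tridiagonal system: σ_0 = -375/22, σ_1 = 210/11, σ_2 = -225/11, σ_3 = 162/11.
On [0, 1], S'(x) = b_1 + 2c_1·x + 3d_1·x² with b_1 = Δ_1 - h_1(2σ_1 + σ_2)/6 = 89/22, c_1 = σ_1/2 = 105/11, d_1 = (σ_2 - σ_1)/(6h_1) = -145/22. So S'(0) = 89/22.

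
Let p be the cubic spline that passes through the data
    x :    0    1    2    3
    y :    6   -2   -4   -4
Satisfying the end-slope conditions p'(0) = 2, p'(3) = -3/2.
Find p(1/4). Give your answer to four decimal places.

5.4172

Put m_i = p'' at the i-th knot. Here h = (1, 1, 1) and Δ = (-8, -2, 0), so the interior equations h_(i-1)·m_(i-1) + 2(h_(i-1)+h_i)·m_i + h_i·m_(i+1) = 6(Δ_i − Δ_(i-1)) read
  1·m_0 + 4·m_1 + 1·m_2 = 6(Δ_1 - Δ_0) = 36
  1·m_1 + 4·m_2 + 1·m_3 = 6(Δ_2 - Δ_1) = 12
Clamped end conditions give two more equations: 2h_0·m_0 + h_0·m_1 = 6(Δ_0 - p'(0)) = -60 and h_2·m_2 + 2h_2·m_3 = 6(p'(3) - Δ_2) = -9.
Solving: m_0 = -593/15, m_1 = 286/15, m_2 = -11/15, m_3 = -62/15.
On [0, 1], p(x) = 6 + 2·x - 593/30·x² + 293/30·x³.
With x = 1/4: p(1/4) = 3467/640.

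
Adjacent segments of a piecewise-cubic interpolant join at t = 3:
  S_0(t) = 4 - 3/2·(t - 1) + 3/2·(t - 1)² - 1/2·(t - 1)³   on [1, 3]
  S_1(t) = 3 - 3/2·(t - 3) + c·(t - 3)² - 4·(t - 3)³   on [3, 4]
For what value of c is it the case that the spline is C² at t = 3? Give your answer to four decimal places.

-1.5000

S_0''(t) = 3 - 3·(t - 1), so S_0''(3) = -3. On the right, S_1''(3) = 2c, so c = -3/2.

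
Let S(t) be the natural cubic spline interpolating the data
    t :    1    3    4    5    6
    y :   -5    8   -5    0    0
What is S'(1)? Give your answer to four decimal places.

Write M_i for S''(x_i). With h_i = 2, 1, 1, 1 and divided differences Δ_i = 13/2, -13, 5, 0, the continuity of S' gives the tridiagonal system
  2·M_0 + 6·M_1 + 1·M_2 = 6(Δ_1 - Δ_0) = -117
  1·M_1 + 4·M_2 + 1·M_3 = 6(Δ_2 - Δ_1) = 108
  1·M_2 + 4·M_3 + 1·M_4 = 6(Δ_3 - Δ_2) = -30
Natural end conditions: M_0 = M_4 = 0.
Solving the tridiagonal system: M_0 = 0, M_1 = -2217/86, M_2 = 1620/43, M_3 = -1455/86, M_4 = 0.
On [1, 3], S'(t) = b_0 + 2c_0·(t - 1) + 3d_0·(t - 1)² with b_0 = Δ_0 - h_0(2M_0 + M_1)/6 = 649/43, c_0 = M_0/2 = 0, d_0 = (M_1 - M_0)/(6h_0) = -739/344. So S'(1) = 649/43.

15.0930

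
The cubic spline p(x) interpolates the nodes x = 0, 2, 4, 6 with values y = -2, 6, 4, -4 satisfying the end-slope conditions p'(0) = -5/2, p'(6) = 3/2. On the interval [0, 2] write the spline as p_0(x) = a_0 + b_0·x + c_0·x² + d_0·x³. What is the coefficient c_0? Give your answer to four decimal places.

6.4167

With m_i denoting the second derivative at x_i, h_i = 2, 2, 2, and Δ_i = (y_(i+1) − y_i)/h_i = 4, -1, -4:
  2·m_0 + 8·m_1 + 2·m_2 = 6(Δ_1 - Δ_0) = -30
  2·m_1 + 8·m_2 + 2·m_3 = 6(Δ_2 - Δ_1) = -18
Clamped end conditions give two more equations: 2h_0·m_0 + h_0·m_1 = 6(Δ_0 - p'(0)) = 39 and h_2·m_2 + 2h_2·m_3 = 6(p'(6) - Δ_2) = 33.
Solving: m_0 = 77/6, m_1 = -37/6, m_2 = -19/6, m_3 = 59/6.
On [0, 2], with p_0(x) = a_0 + b_0·x + c_0·x² + d_0·x³: c_0 = m_0/2 = 77/12, d_0 = (m_1 - m_0)/(6h_0) = -19/12, b_0 = Δ_0 - h_0(2m_0 + m_1)/6 = -5/2.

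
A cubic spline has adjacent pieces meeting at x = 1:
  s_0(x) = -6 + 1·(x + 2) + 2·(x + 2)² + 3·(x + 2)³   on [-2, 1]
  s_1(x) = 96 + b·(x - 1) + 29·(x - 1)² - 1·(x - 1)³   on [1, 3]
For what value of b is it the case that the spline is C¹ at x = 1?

s_0'(x) = 1 + 4·(x + 2) + 9·(x + 2)², so s_0'(1) = 94. On the right, s_1'(1) = b, so b = 94.

94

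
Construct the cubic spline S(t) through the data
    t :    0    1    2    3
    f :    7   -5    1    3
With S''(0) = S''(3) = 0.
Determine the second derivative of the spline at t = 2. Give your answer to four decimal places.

Let M_i = S''(x_i). Step sizes h_i = 1, 1, 1; slopes of the chords Δ_i = (y_(i+1) - y_i)/h_i = -12, 6, 2.
  1·M_0 + 4·M_1 + 1·M_2 = 6(Δ_1 - Δ_0) = 108
  1·M_1 + 4·M_2 + 1·M_3 = 6(Δ_2 - Δ_1) = -24
Natural end conditions: M_0 = M_3 = 0.
Hence M_0 = 0, M_1 = 152/5, M_2 = -68/5, M_3 = 0.

-13.6000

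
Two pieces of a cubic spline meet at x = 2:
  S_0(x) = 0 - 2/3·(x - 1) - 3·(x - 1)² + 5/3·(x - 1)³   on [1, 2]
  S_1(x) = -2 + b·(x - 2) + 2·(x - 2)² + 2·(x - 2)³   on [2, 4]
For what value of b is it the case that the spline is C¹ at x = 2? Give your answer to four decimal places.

S_0'(x) = -2/3 - 6·(x - 1) + 5·(x - 1)², so S_0'(2) = -5/3. On the right, S_1'(2) = b, so b = -5/3.

-1.6667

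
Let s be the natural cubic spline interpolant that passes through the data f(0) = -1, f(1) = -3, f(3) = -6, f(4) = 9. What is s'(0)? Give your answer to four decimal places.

-1.0625

With σ_i denoting the second derivative at x_i, h_i = 1, 2, 1, and Δ_i = (y_(i+1) − y_i)/h_i = -2, -3/2, 15:
  1·σ_0 + 6·σ_1 + 2·σ_2 = 6(Δ_1 - Δ_0) = 3
  2·σ_1 + 6·σ_2 + 1·σ_3 = 6(Δ_2 - Δ_1) = 99
Natural end conditions: σ_0 = σ_3 = 0.
Solving: σ_0 = 0, σ_1 = -45/8, σ_2 = 147/8, σ_3 = 0.
On [0, 1], s'(t) = b_0 + 2c_0·t + 3d_0·t² with b_0 = Δ_0 - h_0(2σ_0 + σ_1)/6 = -17/16, c_0 = σ_0/2 = 0, d_0 = (σ_1 - σ_0)/(6h_0) = -15/16. So s'(0) = -17/16.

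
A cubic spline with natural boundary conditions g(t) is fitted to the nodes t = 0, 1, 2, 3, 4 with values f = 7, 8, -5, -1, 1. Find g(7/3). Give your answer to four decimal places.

-5.2963

Let m_i = g''(x_i). Step sizes h_i = 1, 1, 1, 1; slopes of the chords Δ_i = (y_(i+1) - y_i)/h_i = 1, -13, 4, 2.
  1·m_0 + 4·m_1 + 1·m_2 = 6(Δ_1 - Δ_0) = -84
  1·m_1 + 4·m_2 + 1·m_3 = 6(Δ_2 - Δ_1) = 102
  1·m_2 + 4·m_3 + 1·m_4 = 6(Δ_3 - Δ_2) = -12
Natural end conditions: m_0 = m_4 = 0.
Solving: m_0 = 0, m_1 = -30, m_2 = 36, m_3 = -12, m_4 = 0.
On [2, 3], g(t) = -5 - 6·(t - 2) + 18·(t - 2)² - 8·(t - 2)³.
With (t - 2) = 1/3: g(7/3) = -143/27.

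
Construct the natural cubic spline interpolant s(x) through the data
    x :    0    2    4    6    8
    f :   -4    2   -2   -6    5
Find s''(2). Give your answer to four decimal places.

-3.6161

Let M_i = s''(x_i). Step sizes h_i = 2, 2, 2, 2; slopes of the chords Δ_i = (y_(i+1) - y_i)/h_i = 3, -2, -2, 11/2.
  2·M_0 + 8·M_1 + 2·M_2 = 6(Δ_1 - Δ_0) = -30
  2·M_1 + 8·M_2 + 2·M_3 = 6(Δ_2 - Δ_1) = 0
  2·M_2 + 8·M_3 + 2·M_4 = 6(Δ_3 - Δ_2) = 45
Natural end conditions: M_0 = M_4 = 0.
Hence M_0 = 0, M_1 = -405/112, M_2 = -15/28, M_3 = 645/112, M_4 = 0.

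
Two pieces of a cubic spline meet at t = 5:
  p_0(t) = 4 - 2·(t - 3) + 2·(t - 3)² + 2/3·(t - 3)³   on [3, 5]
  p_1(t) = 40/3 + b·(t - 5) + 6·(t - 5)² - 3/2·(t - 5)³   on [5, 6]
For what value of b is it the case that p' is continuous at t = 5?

p_0'(t) = -2 + 4·(t - 3) + 2·(t - 3)², so p_0'(5) = 14. On the right, p_1'(5) = b, so b = 14.

14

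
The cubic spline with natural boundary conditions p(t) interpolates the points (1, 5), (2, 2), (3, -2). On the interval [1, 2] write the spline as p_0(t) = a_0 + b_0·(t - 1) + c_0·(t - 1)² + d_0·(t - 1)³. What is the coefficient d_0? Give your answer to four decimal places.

-0.2500

With m_i denoting the second derivative at x_i, h_i = 1, 1, and Δ_i = (y_(i+1) − y_i)/h_i = -3, -4:
  1·m_0 + 4·m_1 + 1·m_2 = 6(Δ_1 - Δ_0) = -6
Natural end conditions: m_0 = m_2 = 0.
Solving the tridiagonal system: m_0 = 0, m_1 = -3/2, m_2 = 0.
On [1, 2], with p_0(t) = a_0 + b_0·(t - 1) + c_0·(t - 1)² + d_0·(t - 1)³: c_0 = m_0/2 = 0, d_0 = (m_1 - m_0)/(6h_0) = -1/4, b_0 = Δ_0 - h_0(2m_0 + m_1)/6 = -11/4.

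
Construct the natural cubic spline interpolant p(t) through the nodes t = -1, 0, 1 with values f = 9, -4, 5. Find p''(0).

Let M_i = p''(x_i). Step sizes h_i = 1, 1; slopes of the chords Δ_i = (y_(i+1) - y_i)/h_i = -13, 9.
  1·M_0 + 4·M_1 + 1·M_2 = 6(Δ_1 - Δ_0) = 132
Natural end conditions: M_0 = M_2 = 0.
Forward elimination and back-substitution give M_0 = 0, M_1 = 33, M_2 = 0.

33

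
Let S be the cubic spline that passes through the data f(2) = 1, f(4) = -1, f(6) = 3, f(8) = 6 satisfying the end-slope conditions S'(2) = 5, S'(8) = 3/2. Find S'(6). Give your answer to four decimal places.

Let M_i = S''(x_i). Step sizes h_i = 2, 2, 2; slopes of the chords Δ_i = (y_(i+1) - y_i)/h_i = -1, 2, 3/2.
  2·M_0 + 8·M_1 + 2·M_2 = 6(Δ_1 - Δ_0) = 18
  2·M_1 + 8·M_2 + 2·M_3 = 6(Δ_2 - Δ_1) = -3
Clamped end conditions give two more equations: 2h_0·M_0 + h_0·M_1 = 6(Δ_0 - S'(2)) = -36 and h_2·M_2 + 2h_2·M_3 = 6(S'(8) - Δ_2) = 0.
Solving the tridiagonal system: M_0 = -178/15, M_1 = 86/15, M_2 = -31/15, M_3 = 31/30.
On [6, 8], S'(x) = b_2 + 2c_2·(x - 6) + 3d_2·(x - 6)² with b_2 = Δ_2 - h_2(2M_2 + M_3)/6 = 38/15, c_2 = M_2/2 = -31/30, d_2 = (M_3 - M_2)/(6h_2) = 31/120. So S'(6) = 38/15.

2.5333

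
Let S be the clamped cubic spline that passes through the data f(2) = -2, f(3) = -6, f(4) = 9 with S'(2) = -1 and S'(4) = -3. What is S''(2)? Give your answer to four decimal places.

Put m_i = S'' at the i-th knot. Here h = (1, 1) and Δ = (-4, 15), so the interior equations h_(i-1)·m_(i-1) + 2(h_(i-1)+h_i)·m_i + h_i·m_(i+1) = 6(Δ_i − Δ_(i-1)) read
  1·m_0 + 4·m_1 + 1·m_2 = 6(Δ_1 - Δ_0) = 114
Clamped end conditions give two more equations: 2h_0·m_0 + h_0·m_1 = 6(Δ_0 - S'(2)) = -18 and h_1·m_1 + 2h_1·m_2 = 6(S'(4) - Δ_1) = -108.
Forward elimination and back-substitution give m_0 = -77/2, m_1 = 59, m_2 = -167/2.

-38.5000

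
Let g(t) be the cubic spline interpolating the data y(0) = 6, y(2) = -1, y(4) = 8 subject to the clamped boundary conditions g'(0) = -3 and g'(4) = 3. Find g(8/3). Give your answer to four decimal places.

Let m_i = g''(x_i). Step sizes h_i = 2, 2; slopes of the chords Δ_i = (y_(i+1) - y_i)/h_i = -7/2, 9/2.
  2·m_0 + 8·m_1 + 2·m_2 = 6(Δ_1 - Δ_0) = 48
Clamped end conditions give two more equations: 2h_0·m_0 + h_0·m_1 = 6(Δ_0 - g'(0)) = -3 and h_1·m_1 + 2h_1·m_2 = 6(g'(4) - Δ_1) = -9.
Forward elimination and back-substitution give m_0 = -21/4, m_1 = 9, m_2 = -27/4.
On [2, 4], g(t) = -1 + 3/4·(t - 2) + 9/2·(t - 2)² - 21/16·(t - 2)³.
With (t - 2) = 2/3: g(8/3) = 10/9.

1.1111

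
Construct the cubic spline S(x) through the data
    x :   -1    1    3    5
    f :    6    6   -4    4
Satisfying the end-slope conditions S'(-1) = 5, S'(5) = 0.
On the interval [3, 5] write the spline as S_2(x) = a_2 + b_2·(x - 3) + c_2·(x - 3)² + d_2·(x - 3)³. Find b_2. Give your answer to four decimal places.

0.5333

With σ_i denoting the second derivative at x_i, h_i = 2, 2, 2, and Δ_i = (y_(i+1) − y_i)/h_i = 0, -5, 4:
  2·σ_0 + 8·σ_1 + 2·σ_2 = 6(Δ_1 - Δ_0) = -30
  2·σ_1 + 8·σ_2 + 2·σ_3 = 6(Δ_2 - Δ_1) = 54
Clamped end conditions give two more equations: 2h_0·σ_0 + h_0·σ_1 = 6(Δ_0 - S'(-1)) = -30 and h_2·σ_2 + 2h_2·σ_3 = 6(S'(5) - Δ_2) = -24.
Hence σ_0 = -73/15, σ_1 = -79/15, σ_2 = 164/15, σ_3 = -172/15.
On [3, 5], with S_2(x) = a_2 + b_2·(x - 3) + c_2·(x - 3)² + d_2·(x - 3)³: c_2 = σ_2/2 = 82/15, d_2 = (σ_3 - σ_2)/(6h_2) = -28/15, b_2 = Δ_2 - h_2(2σ_2 + σ_3)/6 = 8/15.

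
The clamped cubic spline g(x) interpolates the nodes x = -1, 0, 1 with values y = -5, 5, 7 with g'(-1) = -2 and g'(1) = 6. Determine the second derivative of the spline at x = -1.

Write σ_i for g''(x_i). With h_i = 1, 1 and divided differences Δ_i = 10, 2, the continuity of g' gives the tridiagonal system
  1·σ_0 + 4·σ_1 + 1·σ_2 = 6(Δ_1 - Δ_0) = -48
Clamped end conditions give two more equations: 2h_0·σ_0 + h_0·σ_1 = 6(Δ_0 - g'(-1)) = 72 and h_1·σ_1 + 2h_1·σ_2 = 6(g'(1) - Δ_1) = 24.
Solving: σ_0 = 52, σ_1 = -32, σ_2 = 28.

52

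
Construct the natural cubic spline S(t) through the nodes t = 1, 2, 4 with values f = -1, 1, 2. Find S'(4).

Put m_i = S'' at the i-th knot. Here h = (1, 2) and Δ = (2, 1/2), so the interior equations h_(i-1)·m_(i-1) + 2(h_(i-1)+h_i)·m_i + h_i·m_(i+1) = 6(Δ_i − Δ_(i-1)) read
  1·m_0 + 6·m_1 + 2·m_2 = 6(Δ_1 - Δ_0) = -9
Natural end conditions: m_0 = m_2 = 0.
Hence m_0 = 0, m_1 = -3/2, m_2 = 0.
On [2, 4], S'(t) = b_1 + 2c_1·(t - 2) + 3d_1·(t - 2)² with b_1 = Δ_1 - h_1(2m_1 + m_2)/6 = 3/2, c_1 = m_1/2 = -3/4, d_1 = (m_2 - m_1)/(6h_1) = 1/8. So S'(4) = 0.

0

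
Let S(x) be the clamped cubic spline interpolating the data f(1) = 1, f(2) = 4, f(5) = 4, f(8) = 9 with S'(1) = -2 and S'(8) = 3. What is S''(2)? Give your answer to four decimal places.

Put σ_i = S'' at the i-th knot. Here h = (1, 3, 3) and Δ = (3, 0, 5/3), so the interior equations h_(i-1)·σ_(i-1) + 2(h_(i-1)+h_i)·σ_i + h_i·σ_(i+1) = 6(Δ_i − Δ_(i-1)) read
  1·σ_0 + 8·σ_1 + 3·σ_2 = 6(Δ_1 - Δ_0) = -18
  3·σ_1 + 12·σ_2 + 3·σ_3 = 6(Δ_2 - Δ_1) = 10
Clamped end conditions give two more equations: 2h_0·σ_0 + h_0·σ_1 = 6(Δ_0 - S'(1)) = 30 and h_2·σ_2 + 2h_2·σ_3 = 6(S'(8) - Δ_2) = 8.
Solving: σ_0 = 546/31, σ_1 = -162/31, σ_2 = 64/31, σ_3 = 28/93.

-5.2258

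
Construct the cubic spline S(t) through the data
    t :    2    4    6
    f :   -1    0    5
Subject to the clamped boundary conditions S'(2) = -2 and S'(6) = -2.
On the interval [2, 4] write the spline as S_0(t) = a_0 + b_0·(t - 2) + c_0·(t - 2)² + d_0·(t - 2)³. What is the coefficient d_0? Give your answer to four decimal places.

0.0625

With σ_i denoting the second derivative at x_i, h_i = 2, 2, and Δ_i = (y_(i+1) − y_i)/h_i = 1/2, 5/2:
  2·σ_0 + 8·σ_1 + 2·σ_2 = 6(Δ_1 - Δ_0) = 12
Clamped end conditions give two more equations: 2h_0·σ_0 + h_0·σ_1 = 6(Δ_0 - S'(2)) = 15 and h_1·σ_1 + 2h_1·σ_2 = 6(S'(6) - Δ_1) = -27.
Forward elimination and back-substitution give σ_0 = 9/4, σ_1 = 3, σ_2 = -33/4.
On [2, 4], with S_0(t) = a_0 + b_0·(t - 2) + c_0·(t - 2)² + d_0·(t - 2)³: c_0 = σ_0/2 = 9/8, d_0 = (σ_1 - σ_0)/(6h_0) = 1/16, b_0 = Δ_0 - h_0(2σ_0 + σ_1)/6 = -2.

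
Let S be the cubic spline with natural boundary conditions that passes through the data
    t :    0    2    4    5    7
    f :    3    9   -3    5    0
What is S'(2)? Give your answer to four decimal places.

-4.8750

Put M_i = S'' at the i-th knot. Here h = (2, 2, 1, 2) and Δ = (3, -6, 8, -5/2), so the interior equations h_(i-1)·M_(i-1) + 2(h_(i-1)+h_i)·M_i + h_i·M_(i+1) = 6(Δ_i − Δ_(i-1)) read
  2·M_0 + 8·M_1 + 2·M_2 = 6(Δ_1 - Δ_0) = -54
  2·M_1 + 6·M_2 + 1·M_3 = 6(Δ_2 - Δ_1) = 84
  1·M_2 + 6·M_3 + 2·M_4 = 6(Δ_3 - Δ_2) = -63
Natural end conditions: M_0 = M_4 = 0.
Hence M_0 = 0, M_1 = -189/16, M_2 = 81/4, M_3 = -111/8, M_4 = 0.
On [2, 4], S'(t) = b_1 + 2c_1·(t - 2) + 3d_1·(t - 2)² with b_1 = Δ_1 - h_1(2M_1 + M_2)/6 = -39/8, c_1 = M_1/2 = -189/32, d_1 = (M_2 - M_1)/(6h_1) = 171/64. So S'(2) = -39/8.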